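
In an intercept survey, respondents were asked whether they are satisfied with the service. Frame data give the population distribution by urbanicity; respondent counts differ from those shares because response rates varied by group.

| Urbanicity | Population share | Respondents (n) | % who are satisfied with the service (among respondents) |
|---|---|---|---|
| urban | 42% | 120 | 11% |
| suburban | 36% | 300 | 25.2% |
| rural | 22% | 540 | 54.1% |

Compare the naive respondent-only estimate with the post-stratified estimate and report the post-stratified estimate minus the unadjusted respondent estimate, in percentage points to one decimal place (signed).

-14.1 percentage points

Naive respondent-only estimate (weights = respondent counts):
  (120/960)×11 + (300/960)×25.2 + (540/960)×54.1 = 39.6812%
Post-stratifying to population shares instead:
  0.42×11 + 0.36×25.2 + 0.22×54.1 = 25.594%
Difference = 25.594 − 39.6812 = -14.0872 pp.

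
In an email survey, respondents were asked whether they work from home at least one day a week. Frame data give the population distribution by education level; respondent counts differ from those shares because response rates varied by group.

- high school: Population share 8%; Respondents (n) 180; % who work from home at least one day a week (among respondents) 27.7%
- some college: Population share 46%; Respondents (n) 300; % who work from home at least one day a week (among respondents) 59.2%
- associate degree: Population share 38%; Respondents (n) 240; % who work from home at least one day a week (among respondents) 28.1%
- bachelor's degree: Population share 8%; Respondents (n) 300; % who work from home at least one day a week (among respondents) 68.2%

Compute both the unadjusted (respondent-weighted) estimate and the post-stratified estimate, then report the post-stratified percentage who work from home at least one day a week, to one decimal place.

Without adjustment, the pooled respondent share is:
  (180/1020)×27.7 + (300/1020)×59.2 + (240/1020)×28.1 + (300/1020)×68.2 = 48.9706%
Reweighting by population education level shares:
  0.08×27.7 + 0.46×59.2 + 0.38×28.1 + 0.08×68.2 = 45.582%

45.6%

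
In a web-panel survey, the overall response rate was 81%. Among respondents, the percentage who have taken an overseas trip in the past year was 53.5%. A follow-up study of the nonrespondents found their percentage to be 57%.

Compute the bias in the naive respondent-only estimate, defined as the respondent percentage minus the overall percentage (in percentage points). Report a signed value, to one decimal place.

Nonresponse fraction = 1 − 0.81 = 0.19.
Bias = (nonresponse fraction) × (respondent percentage − nonrespondent percentage)
     = 0.19 × (53.5 − 57) = 0.19 × -3.5 = -0.665.

-0.7 percentage points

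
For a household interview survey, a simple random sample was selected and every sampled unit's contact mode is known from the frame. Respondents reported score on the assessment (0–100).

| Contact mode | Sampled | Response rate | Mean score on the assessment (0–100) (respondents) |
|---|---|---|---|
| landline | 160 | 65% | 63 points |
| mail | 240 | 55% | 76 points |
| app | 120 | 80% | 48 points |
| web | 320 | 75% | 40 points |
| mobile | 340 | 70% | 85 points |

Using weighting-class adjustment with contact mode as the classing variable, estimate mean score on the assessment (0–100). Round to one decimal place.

64.2

Inverse-response-rate weighting restores each class to its sampled count, so class totals weight by n_sampled:
  landline: 160 × 63 = 10,080
  mail: 240 × 76 = 18,240
  app: 120 × 48 = 5760
  web: 320 × 40 = 12,800
  mobile: 340 × 85 = 28,900
Adjusted estimate = 75,780 / 1,180 = 64.2203 → 64.2.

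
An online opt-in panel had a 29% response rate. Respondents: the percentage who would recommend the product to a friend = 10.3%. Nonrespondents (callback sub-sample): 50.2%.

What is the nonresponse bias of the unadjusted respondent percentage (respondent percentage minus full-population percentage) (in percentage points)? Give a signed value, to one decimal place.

Nonresponse fraction = 1 − 0.29 = 0.71.
Bias = (nonresponse fraction) × (respondent percentage − nonrespondent percentage)
     = 0.71 × (10.3 − 50.2) = 0.71 × -39.9 = -28.329.

-28.3 percentage points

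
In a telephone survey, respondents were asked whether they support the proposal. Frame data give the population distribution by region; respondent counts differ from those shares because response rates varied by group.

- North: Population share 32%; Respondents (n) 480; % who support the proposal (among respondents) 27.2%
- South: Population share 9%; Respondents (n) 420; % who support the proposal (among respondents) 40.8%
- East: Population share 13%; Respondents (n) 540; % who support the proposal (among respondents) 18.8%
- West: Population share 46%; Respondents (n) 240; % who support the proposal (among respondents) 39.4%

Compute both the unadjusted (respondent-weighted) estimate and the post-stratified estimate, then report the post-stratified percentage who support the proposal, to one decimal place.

32.9%

Naive respondent-only estimate (weights = respondent counts):
  (480/1680)×27.2 + (420/1680)×40.8 + (540/1680)×18.8 + (240/1680)×39.4 = 29.6429%
Reweighting by population region shares:
  0.32×27.2 + 0.09×40.8 + 0.13×18.8 + 0.46×39.4 = 32.944%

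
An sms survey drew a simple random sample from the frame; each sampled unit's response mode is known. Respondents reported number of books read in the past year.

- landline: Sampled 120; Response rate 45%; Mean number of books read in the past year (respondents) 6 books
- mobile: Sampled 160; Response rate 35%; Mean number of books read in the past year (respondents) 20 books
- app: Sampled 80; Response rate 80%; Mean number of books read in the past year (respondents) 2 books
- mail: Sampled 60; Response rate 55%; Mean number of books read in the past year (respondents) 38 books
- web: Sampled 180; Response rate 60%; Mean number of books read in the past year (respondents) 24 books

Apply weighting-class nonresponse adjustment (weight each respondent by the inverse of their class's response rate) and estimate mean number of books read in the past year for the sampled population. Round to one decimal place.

With weight = n_sampled/n_responded per class, the weighted class total is n_sampled:
  landline: 120 × 6 = 720
  mobile: 160 × 20 = 3200
  app: 80 × 2 = 160
  mail: 60 × 38 = 2280
  web: 180 × 24 = 4320
Adjusted estimate = 10,680 / 600 = 17.8 → 17.8.

17.8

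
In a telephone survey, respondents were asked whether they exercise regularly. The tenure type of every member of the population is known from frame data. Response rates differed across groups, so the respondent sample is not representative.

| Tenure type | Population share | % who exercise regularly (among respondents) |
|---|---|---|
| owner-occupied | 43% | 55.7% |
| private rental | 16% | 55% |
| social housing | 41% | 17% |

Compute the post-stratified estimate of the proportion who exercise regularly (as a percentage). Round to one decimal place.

39.7%

Reweight to the known tenure type distribution:
  owner-occupied: 0.43 × 55.7 = 23.951
  private rental: 0.16 × 55 = 8.8
  social housing: 0.41 × 17 = 6.97
Post-stratified estimate = 39.721 → 39.7%.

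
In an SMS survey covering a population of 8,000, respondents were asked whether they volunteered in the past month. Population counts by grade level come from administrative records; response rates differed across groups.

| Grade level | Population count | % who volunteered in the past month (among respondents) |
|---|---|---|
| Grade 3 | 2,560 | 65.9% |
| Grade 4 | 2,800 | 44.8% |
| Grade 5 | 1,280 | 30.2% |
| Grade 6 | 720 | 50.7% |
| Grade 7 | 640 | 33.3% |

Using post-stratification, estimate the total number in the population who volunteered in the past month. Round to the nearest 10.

3,910

Estimated count per cell = population count × respondent percentage:
  Grade 3: 2,560 × 65.9% = 1687.04
  Grade 4: 2,800 × 44.8% = 1254.4
  Grade 5: 1,280 × 30.2% = 386.56
  Grade 6: 720 × 50.7% = 365.04
  Grade 7: 640 × 33.3% = 213.12
Estimated total = 3906.16 → 3,910.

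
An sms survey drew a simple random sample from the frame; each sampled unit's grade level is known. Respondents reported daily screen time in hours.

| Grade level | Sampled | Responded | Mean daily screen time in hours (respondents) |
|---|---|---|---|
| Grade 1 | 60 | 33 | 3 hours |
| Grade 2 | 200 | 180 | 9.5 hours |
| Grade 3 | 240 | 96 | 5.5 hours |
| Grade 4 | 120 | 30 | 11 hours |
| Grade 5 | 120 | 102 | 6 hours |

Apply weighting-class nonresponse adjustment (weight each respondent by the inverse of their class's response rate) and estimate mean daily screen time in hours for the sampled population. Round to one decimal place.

Response rates by class: Grade 1 33/60 = 55%, Grade 2 180/200 = 90%, Grade 3 96/240 = 40%, Grade 4 30/120 = 25%, Grade 5 102/120 = 85%.
Weighting each respondent by the inverse class response rate inflates each class back to its sampled size, so the class weight is n_sampled:
  Grade 1: 60 × 3 = 180
  Grade 2: 200 × 9.5 = 1900
  Grade 3: 240 × 5.5 = 1320
  Grade 4: 120 × 11 = 1320
  Grade 5: 120 × 6 = 720
Adjusted estimate = 5440 / 740 = 7.35135 → 7.4.

7.4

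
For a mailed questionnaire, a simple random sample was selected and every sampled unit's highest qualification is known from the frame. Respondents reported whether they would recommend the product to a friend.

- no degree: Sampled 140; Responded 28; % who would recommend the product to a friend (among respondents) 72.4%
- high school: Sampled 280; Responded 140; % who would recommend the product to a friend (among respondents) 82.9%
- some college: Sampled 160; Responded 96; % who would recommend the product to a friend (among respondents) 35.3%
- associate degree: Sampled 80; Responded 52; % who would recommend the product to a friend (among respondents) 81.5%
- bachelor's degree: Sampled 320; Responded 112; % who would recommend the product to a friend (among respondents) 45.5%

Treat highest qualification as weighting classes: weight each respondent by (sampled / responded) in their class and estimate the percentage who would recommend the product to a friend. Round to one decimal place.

Class response rates: no degree 28/140 = 20%, high school 140/280 = 50%, some college 96/160 = 60%, associate degree 52/80 = 65%, bachelor's degree 112/320 = 35%.
Inverse-response-rate weighting restores each class to its sampled count, so class totals weight by n_sampled:
  no degree: 140 × 72.4 = 10,136
  high school: 280 × 82.9 = 23,212
  some college: 160 × 35.3 = 5648
  associate degree: 80 × 81.5 = 6520
  bachelor's degree: 320 × 45.5 = 14,560
Adjusted estimate = 60,076 / 980 = 61.302 → 61.3%.

61.3%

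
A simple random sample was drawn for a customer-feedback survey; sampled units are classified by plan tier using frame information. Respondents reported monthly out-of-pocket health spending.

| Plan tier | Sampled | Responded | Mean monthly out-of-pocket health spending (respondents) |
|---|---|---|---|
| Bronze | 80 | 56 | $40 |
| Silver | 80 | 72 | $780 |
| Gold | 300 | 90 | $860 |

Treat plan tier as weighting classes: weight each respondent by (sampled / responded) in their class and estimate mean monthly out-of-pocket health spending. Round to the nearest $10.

$700

Class response rates: Bronze 56/80 = 70%, Silver 72/80 = 90%, Gold 90/300 = 30%.
Weighting each respondent by the inverse class response rate inflates each class back to its sampled size, so the class weight is n_sampled:
  Bronze: 80 × 40 = 3200
  Silver: 80 × 780 = 62,400
  Gold: 300 × 860 = 258,000
Adjusted estimate = 323,600 / 460 = 703.478 → $700.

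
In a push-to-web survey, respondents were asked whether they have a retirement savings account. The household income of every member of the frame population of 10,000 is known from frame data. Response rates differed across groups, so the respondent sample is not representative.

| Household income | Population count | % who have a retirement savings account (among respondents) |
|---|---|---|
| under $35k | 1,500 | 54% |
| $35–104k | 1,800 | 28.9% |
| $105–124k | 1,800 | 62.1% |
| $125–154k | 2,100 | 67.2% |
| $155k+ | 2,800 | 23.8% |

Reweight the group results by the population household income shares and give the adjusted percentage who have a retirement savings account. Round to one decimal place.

Weight each group's respondent value by its population share:
  under $35k: (1,500/10,000) × 54 = 8.1
  $35–104k: (1,800/10,000) × 28.9 = 5.202
  $105–124k: (1,800/10,000) × 62.1 = 11.178
  $125–154k: (2,100/10,000) × 67.2 = 14.112
  $155k+: (2,800/10,000) × 23.8 = 6.664
Post-stratified estimate = 45.256 → 45.3%.

45.3%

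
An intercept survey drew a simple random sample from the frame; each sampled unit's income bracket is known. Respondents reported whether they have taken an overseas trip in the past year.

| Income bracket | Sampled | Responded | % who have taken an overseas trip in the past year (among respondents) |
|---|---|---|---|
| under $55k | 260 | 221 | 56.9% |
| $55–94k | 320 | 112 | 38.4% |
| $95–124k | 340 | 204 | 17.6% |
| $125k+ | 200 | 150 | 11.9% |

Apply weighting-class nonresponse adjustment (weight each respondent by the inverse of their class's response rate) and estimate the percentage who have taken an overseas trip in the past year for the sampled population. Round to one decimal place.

31.6%

Response rates by class: under $55k 221/260 = 85%, $55–94k 112/320 = 35%, $95–124k 204/340 = 60%, $125k+ 150/200 = 75%.
Inverse-response-rate weighting restores each class to its sampled count, so class totals weight by n_sampled:
  under $55k: 260 × 56.9 = 14,794
  $55–94k: 320 × 38.4 = 12,288
  $95–124k: 340 × 17.6 = 5984
  $125k+: 200 × 11.9 = 2380
Adjusted estimate = 35,446 / 1,120 = 31.6482 → 31.6%.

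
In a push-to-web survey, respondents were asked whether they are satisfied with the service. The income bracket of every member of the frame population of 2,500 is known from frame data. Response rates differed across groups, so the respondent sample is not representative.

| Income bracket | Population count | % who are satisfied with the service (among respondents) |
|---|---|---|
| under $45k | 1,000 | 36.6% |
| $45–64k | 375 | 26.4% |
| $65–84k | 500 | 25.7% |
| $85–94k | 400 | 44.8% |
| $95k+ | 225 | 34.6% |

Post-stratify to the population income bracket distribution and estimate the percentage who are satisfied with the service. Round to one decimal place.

34.0%

Post-stratification weights by population share, not respondent share:
  under $45k: (1,000/2,500) × 36.6 = 14.64
  $45–64k: (375/2,500) × 26.4 = 3.96
  $65–84k: (500/2,500) × 25.7 = 5.14
  $85–94k: (400/2,500) × 44.8 = 7.168
  $95k+: (225/2,500) × 34.6 = 3.114
Post-stratified estimate = 34.022 → 34.0%.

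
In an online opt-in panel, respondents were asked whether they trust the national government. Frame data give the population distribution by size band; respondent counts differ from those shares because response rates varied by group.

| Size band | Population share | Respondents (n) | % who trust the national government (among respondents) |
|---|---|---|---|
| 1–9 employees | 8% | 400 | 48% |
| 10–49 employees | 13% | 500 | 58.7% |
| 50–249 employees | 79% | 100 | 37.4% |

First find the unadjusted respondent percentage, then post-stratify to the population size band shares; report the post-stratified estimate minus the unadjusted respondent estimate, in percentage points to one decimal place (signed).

Without adjustment, the pooled respondent share is:
  (400/1000)×48 + (500/1000)×58.7 + (100/1000)×37.4 = 52.29%
Post-stratifying to population shares instead:
  0.08×48 + 0.13×58.7 + 0.79×37.4 = 41.017%
Difference = 41.017 − 52.29 = -11.273 pp.

-11.3 percentage points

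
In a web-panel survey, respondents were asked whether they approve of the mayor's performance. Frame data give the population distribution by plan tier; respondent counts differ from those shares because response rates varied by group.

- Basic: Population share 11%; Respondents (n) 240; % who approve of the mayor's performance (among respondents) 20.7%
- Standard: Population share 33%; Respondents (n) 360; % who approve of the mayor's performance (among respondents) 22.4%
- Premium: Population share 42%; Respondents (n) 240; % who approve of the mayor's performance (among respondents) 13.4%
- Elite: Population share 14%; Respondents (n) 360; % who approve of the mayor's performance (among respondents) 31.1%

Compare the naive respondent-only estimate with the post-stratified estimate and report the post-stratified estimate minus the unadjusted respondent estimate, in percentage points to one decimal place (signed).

-3.2 percentage points

Unadjusted (pooled respondent) estimate weights by respondent counts:
  (240/1200)×20.7 + (360/1200)×22.4 + (240/1200)×13.4 + (360/1200)×31.1 = 22.87%
Reweighting by population plan tier shares:
  0.11×20.7 + 0.33×22.4 + 0.42×13.4 + 0.14×31.1 = 19.651%
Difference = 19.651 − 22.87 = -3.219 pp.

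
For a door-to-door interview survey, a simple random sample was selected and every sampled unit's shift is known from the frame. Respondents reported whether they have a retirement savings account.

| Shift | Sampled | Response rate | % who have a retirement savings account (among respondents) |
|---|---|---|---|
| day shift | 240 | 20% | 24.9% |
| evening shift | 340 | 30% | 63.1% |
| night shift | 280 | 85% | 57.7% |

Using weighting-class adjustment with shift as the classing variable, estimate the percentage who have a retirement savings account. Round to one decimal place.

50.7%

Weighting each respondent by the inverse class response rate inflates each class back to its sampled size, so the class weight is n_sampled:
  day shift: 240 × 24.9 = 5976
  evening shift: 340 × 63.1 = 21,454
  night shift: 280 × 57.7 = 16,156
Adjusted estimate = 43,586 / 860 = 50.6814 → 50.7%.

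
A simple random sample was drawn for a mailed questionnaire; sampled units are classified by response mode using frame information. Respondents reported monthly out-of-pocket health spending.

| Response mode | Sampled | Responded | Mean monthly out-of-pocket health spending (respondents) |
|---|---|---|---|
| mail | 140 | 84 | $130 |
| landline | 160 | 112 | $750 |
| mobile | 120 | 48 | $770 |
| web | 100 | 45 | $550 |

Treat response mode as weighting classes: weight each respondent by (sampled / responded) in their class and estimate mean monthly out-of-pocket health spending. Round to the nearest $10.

Class response rates: mail 84/140 = 60%, landline 112/160 = 70%, mobile 48/120 = 40%, web 45/100 = 45%.
Weighting each respondent by the inverse class response rate inflates each class back to its sampled size, so the class weight is n_sampled:
  mail: 140 × 130 = 18,200
  landline: 160 × 750 = 120,000
  mobile: 120 × 770 = 92,400
  web: 100 × 550 = 55,000
Adjusted estimate = 285,600 / 520 = 549.231 → $550.

$550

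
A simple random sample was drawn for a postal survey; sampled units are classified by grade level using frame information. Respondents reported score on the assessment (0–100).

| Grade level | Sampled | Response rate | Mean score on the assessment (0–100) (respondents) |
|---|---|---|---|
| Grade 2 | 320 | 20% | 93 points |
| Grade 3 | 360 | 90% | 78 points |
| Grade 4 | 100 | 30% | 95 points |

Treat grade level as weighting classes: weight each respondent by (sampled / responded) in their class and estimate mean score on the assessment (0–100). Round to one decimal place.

86.3

With weight = n_sampled/n_responded per class, the weighted class total is n_sampled:
  Grade 2: 320 × 93 = 29,760
  Grade 3: 360 × 78 = 28,080
  Grade 4: 100 × 95 = 9500
Adjusted estimate = 67,340 / 780 = 86.3333 → 86.3.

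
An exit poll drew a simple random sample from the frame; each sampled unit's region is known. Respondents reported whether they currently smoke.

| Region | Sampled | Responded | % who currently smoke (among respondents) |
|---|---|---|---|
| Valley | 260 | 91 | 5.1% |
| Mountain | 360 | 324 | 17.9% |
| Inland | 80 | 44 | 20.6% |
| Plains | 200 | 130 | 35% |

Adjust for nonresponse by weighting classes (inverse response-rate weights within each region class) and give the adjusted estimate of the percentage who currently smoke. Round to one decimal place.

18.2%

Class response rates: Valley 91/260 = 35%, Mountain 324/360 = 90%, Inland 44/80 = 55%, Plains 130/200 = 65%.
Each respondent's weight = sampled/responded in their class; summing within a class gives n_sampled, so:
  Valley: 260 × 5.1 = 1326
  Mountain: 360 × 17.9 = 6444
  Inland: 80 × 20.6 = 1648
  Plains: 200 × 35 = 7000
Adjusted estimate = 16,418 / 900 = 18.2422 → 18.2%.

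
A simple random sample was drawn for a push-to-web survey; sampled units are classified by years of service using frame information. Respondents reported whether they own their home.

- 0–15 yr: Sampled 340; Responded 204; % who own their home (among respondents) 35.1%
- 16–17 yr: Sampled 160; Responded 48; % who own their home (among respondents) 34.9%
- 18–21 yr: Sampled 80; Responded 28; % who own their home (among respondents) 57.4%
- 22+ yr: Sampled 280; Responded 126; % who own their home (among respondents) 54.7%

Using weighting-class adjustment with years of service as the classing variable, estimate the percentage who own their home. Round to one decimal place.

43.5%

Response rates by class: 0–15 yr 204/340 = 60%, 16–17 yr 48/160 = 30%, 18–21 yr 28/80 = 35%, 22+ yr 126/280 = 45%.
With weight = n_sampled/n_responded per class, the weighted class total is n_sampled:
  0–15 yr: 340 × 35.1 = 11,934
  16–17 yr: 160 × 34.9 = 5584
  18–21 yr: 80 × 57.4 = 4592
  22+ yr: 280 × 54.7 = 15,316
Adjusted estimate = 37,426 / 860 = 43.5186 → 43.5%.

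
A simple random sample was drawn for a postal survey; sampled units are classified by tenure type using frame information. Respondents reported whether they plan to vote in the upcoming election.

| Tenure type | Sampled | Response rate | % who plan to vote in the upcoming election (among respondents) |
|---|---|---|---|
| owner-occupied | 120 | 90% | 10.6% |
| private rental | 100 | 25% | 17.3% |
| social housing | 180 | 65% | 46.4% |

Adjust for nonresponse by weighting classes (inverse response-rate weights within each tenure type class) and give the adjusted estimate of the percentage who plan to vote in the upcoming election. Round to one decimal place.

28.4%

Weighting each respondent by the inverse class response rate inflates each class back to its sampled size, so the class weight is n_sampled:
  owner-occupied: 120 × 10.6 = 1272
  private rental: 100 × 17.3 = 1730
  social housing: 180 × 46.4 = 8352
Adjusted estimate = 11,354 / 400 = 28.385 → 28.4%.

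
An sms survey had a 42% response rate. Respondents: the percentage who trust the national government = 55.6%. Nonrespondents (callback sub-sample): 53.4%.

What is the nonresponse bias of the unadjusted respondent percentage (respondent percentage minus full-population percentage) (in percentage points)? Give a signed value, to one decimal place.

+1.3 percentage points

Nonresponse fraction = 1 − 0.42 = 0.58.
Bias = (nonresponse fraction) × (respondent percentage − nonrespondent percentage)
     = 0.58 × (55.6 − 53.4) = 0.58 × 2.2 = 1.276.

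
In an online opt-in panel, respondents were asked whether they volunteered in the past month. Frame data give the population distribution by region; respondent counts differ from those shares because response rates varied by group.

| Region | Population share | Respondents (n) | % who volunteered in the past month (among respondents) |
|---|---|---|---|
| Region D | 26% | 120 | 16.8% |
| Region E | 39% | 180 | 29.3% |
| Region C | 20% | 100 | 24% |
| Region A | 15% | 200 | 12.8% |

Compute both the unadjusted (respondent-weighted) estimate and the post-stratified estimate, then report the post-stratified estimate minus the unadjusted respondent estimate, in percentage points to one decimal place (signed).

Unadjusted (pooled respondent) estimate weights by respondent counts:
  (120/600)×16.8 + (180/600)×29.3 + (100/600)×24 + (200/600)×12.8 = 20.4167%
Reweighting by population region shares:
  0.26×16.8 + 0.39×29.3 + 0.2×24 + 0.15×12.8 = 22.515%
Difference = 22.515 − 20.4167 = 2.0983 pp.

+2.1 percentage points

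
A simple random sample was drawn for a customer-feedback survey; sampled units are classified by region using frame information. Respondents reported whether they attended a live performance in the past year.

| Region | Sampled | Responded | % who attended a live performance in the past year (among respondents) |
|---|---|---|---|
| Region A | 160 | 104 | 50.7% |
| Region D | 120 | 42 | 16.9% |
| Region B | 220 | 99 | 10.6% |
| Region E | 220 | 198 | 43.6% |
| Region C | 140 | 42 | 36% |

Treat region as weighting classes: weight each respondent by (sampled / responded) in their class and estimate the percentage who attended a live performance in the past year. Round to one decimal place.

Response rates by class: Region A 104/160 = 65%, Region D 42/120 = 35%, Region B 99/220 = 45%, Region E 198/220 = 90%, Region C 42/140 = 30%.
Inverse-response-rate weighting restores each class to its sampled count, so class totals weight by n_sampled:
  Region A: 160 × 50.7 = 8112
  Region D: 120 × 16.9 = 2028
  Region B: 220 × 10.6 = 2332
  Region E: 220 × 43.6 = 9592
  Region C: 140 × 36 = 5040
Adjusted estimate = 27,104 / 860 = 31.5163 → 31.5%.

31.5%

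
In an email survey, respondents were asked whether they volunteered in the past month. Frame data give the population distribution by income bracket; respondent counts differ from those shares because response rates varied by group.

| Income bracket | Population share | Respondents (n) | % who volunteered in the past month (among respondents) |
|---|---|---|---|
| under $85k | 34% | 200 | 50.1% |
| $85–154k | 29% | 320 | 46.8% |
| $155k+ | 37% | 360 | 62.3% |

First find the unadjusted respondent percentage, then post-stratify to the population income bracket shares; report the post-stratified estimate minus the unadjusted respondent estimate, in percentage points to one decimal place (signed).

Unadjusted (pooled respondent) estimate weights by respondent counts:
  (200/880)×50.1 + (320/880)×46.8 + (360/880)×62.3 = 53.8909%
Reweighting by population income bracket shares:
  0.34×50.1 + 0.29×46.8 + 0.37×62.3 = 53.657%
Difference = 53.657 − 53.8909 = -0.2339 pp.

-0.2 percentage points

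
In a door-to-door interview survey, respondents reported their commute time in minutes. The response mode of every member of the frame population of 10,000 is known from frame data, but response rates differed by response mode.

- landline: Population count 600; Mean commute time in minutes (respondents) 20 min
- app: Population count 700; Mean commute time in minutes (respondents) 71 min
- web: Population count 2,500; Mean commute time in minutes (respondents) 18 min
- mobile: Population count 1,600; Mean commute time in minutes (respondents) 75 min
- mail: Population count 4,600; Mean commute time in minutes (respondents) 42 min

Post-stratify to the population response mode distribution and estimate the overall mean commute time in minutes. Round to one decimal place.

Each cell contributes population-share × respondent value:
  landline: (600/10,000) × 20 = 1.2
  app: (700/10,000) × 71 = 4.97
  web: (2,500/10,000) × 18 = 4.5
  mobile: (1,600/10,000) × 75 = 12
  mail: (4,600/10,000) × 42 = 19.32
Post-stratified estimate = 41.99 → 42.0.

42.0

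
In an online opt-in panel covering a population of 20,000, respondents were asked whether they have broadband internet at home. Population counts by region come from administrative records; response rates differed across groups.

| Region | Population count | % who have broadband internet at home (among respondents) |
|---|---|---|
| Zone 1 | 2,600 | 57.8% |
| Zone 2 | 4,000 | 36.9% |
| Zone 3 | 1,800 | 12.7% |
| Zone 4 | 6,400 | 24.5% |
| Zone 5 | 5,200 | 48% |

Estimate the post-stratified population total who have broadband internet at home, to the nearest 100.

7,300

Apply each group's respondent rate to its population count:
  Zone 1: 2,600 × 57.8% = 1502.8
  Zone 2: 4,000 × 36.9% = 1476
  Zone 3: 1,800 × 12.7% = 228.6
  Zone 4: 6,400 × 24.5% = 1568
  Zone 5: 5,200 × 48% = 2496
Estimated total = 7271.4 → 7,300.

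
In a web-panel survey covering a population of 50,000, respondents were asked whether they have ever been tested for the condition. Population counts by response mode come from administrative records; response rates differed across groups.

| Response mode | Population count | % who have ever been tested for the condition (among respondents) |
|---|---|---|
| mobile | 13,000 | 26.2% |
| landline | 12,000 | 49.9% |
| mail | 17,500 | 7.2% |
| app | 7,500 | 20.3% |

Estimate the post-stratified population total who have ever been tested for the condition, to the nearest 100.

Each cell contributes its population count × the respondent rate:
  mobile: 13,000 × 26.2% = 3406
  landline: 12,000 × 49.9% = 5988
  mail: 17,500 × 7.2% = 1260
  app: 7,500 × 20.3% = 1522.5
Estimated total = 12176.5 → 12,200.

12,200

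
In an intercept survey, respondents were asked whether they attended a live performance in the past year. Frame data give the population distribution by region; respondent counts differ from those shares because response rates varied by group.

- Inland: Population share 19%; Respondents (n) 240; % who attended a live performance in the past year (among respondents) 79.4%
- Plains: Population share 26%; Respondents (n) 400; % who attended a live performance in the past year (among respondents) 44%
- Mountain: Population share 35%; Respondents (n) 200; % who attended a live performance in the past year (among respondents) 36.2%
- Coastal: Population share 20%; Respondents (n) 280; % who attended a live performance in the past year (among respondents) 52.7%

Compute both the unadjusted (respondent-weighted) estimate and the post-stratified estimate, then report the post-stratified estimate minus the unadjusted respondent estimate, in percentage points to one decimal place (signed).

Naive respondent-only estimate (weights = respondent counts):
  (240/1120)×79.4 + (400/1120)×44 + (200/1120)×36.2 + (280/1120)×52.7 = 52.3679%
Reweighting by population region shares:
  0.19×79.4 + 0.26×44 + 0.35×36.2 + 0.2×52.7 = 49.736%
Difference = 49.736 − 52.3679 = -2.6319 pp.

-2.6 percentage points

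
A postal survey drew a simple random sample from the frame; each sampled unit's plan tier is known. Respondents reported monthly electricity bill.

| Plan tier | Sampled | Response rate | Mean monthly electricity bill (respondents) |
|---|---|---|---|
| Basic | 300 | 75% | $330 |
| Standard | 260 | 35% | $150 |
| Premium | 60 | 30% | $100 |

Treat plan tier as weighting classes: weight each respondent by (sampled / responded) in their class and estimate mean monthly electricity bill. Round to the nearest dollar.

Each respondent's weight = sampled/responded in their class; summing within a class gives n_sampled, so:
  Basic: 300 × 330 = 99,000
  Standard: 260 × 150 = 39,000
  Premium: 60 × 100 = 6000
Adjusted estimate = 144,000 / 620 = 232.258 → $232.

$232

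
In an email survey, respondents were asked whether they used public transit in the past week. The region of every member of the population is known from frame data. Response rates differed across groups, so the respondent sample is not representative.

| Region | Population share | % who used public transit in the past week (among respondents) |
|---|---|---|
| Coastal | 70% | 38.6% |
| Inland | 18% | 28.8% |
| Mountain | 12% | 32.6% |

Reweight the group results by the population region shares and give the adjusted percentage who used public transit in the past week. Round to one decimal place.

36.1%

Reweight to the known region distribution:
  Coastal: 0.7 × 38.6 = 27.02
  Inland: 0.18 × 28.8 = 5.184
  Mountain: 0.12 × 32.6 = 3.912
Post-stratified estimate = 36.116 → 36.1%.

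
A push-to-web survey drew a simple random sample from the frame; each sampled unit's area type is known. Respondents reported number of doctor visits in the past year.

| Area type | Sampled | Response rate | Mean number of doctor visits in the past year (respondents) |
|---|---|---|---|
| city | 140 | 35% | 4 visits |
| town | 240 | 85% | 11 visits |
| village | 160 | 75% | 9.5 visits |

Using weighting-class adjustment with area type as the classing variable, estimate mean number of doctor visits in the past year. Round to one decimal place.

8.7

Weighting each respondent by the inverse class response rate inflates each class back to its sampled size, so the class weight is n_sampled:
  city: 140 × 4 = 560
  town: 240 × 11 = 2640
  village: 160 × 9.5 = 1520
Adjusted estimate = 4720 / 540 = 8.74074 → 8.7.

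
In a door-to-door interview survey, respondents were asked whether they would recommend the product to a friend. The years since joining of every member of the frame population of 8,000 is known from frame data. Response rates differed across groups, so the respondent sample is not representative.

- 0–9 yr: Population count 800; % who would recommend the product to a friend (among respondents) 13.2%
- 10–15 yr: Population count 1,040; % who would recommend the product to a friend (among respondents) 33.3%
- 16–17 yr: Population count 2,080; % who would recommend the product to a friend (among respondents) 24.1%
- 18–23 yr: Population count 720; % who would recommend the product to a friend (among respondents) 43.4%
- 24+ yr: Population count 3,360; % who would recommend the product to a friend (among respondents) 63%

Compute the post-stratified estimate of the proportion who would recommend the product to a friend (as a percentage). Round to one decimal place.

42.3%

Post-stratification weights by population share, not respondent share:
  0–9 yr: (800/8,000) × 13.2 = 1.32
  10–15 yr: (1,040/8,000) × 33.3 = 4.329
  16–17 yr: (2,080/8,000) × 24.1 = 6.266
  18–23 yr: (720/8,000) × 43.4 = 3.906
  24+ yr: (3,360/8,000) × 63 = 26.46
Post-stratified estimate = 42.281 → 42.3%.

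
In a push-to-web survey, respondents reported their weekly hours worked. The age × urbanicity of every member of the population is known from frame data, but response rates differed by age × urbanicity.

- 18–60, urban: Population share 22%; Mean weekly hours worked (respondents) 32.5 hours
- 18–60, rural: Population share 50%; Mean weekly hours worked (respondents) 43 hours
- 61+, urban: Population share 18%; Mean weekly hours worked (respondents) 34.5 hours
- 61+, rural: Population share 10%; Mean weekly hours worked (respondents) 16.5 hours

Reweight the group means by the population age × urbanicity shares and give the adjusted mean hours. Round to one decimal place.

Each cell contributes population-share × respondent value:
  18–60, urban: 0.22 × 32.5 = 7.15
  18–60, rural: 0.5 × 43 = 21.5
  61+, urban: 0.18 × 34.5 = 6.21
  61+, rural: 0.1 × 16.5 = 1.65
Post-stratified estimate = 36.51 → 36.5.

36.5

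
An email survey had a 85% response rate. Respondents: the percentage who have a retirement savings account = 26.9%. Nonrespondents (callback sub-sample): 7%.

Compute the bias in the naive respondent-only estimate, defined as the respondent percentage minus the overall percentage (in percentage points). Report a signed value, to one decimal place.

Nonresponse fraction = 1 − 0.85 = 0.15.
Bias = (nonresponse fraction) × (respondent percentage − nonrespondent percentage)
     = 0.15 × (26.9 − 7) = 0.15 × 19.9 = 2.985.

+3.0 percentage points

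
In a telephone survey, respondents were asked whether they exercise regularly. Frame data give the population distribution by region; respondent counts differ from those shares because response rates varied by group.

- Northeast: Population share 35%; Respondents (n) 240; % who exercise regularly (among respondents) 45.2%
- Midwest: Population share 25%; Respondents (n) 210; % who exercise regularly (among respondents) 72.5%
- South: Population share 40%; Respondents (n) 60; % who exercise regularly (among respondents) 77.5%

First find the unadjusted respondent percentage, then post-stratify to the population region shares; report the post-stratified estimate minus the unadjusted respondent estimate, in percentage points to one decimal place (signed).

+4.7 percentage points

Unadjusted (pooled respondent) estimate weights by respondent counts:
  (240/510)×45.2 + (210/510)×72.5 + (60/510)×77.5 = 60.2412%
Reweighting by population region shares:
  0.35×45.2 + 0.25×72.5 + 0.4×77.5 = 64.945%
Difference = 64.945 − 60.2412 = 4.7038 pp.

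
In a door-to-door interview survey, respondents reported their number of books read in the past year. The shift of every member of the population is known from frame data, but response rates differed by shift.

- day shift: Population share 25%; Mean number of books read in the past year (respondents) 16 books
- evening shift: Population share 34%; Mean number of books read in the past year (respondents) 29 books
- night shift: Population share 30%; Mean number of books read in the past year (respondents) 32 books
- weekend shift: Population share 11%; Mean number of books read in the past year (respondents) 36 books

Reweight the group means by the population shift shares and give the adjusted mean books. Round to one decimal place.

27.4

Post-stratification weights by population share, not respondent share:
  day shift: 0.25 × 16 = 4
  evening shift: 0.34 × 29 = 9.86
  night shift: 0.3 × 32 = 9.6
  weekend shift: 0.11 × 36 = 3.96
Post-stratified estimate = 27.42 → 27.4.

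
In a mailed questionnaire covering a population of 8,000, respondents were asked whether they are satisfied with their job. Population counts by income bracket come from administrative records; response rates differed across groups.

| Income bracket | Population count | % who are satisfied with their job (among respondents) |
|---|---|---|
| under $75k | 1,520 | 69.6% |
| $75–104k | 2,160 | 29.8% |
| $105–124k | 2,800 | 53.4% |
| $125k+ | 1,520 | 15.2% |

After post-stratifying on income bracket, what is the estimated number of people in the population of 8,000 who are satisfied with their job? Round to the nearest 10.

Apply each group's respondent rate to its population count:
  under $75k: 1,520 × 69.6% = 1057.92
  $75–104k: 2,160 × 29.8% = 643.68
  $105–124k: 2,800 × 53.4% = 1495.2
  $125k+: 1,520 × 15.2% = 231.04
Estimated total = 3427.84 → 3,430.

3,430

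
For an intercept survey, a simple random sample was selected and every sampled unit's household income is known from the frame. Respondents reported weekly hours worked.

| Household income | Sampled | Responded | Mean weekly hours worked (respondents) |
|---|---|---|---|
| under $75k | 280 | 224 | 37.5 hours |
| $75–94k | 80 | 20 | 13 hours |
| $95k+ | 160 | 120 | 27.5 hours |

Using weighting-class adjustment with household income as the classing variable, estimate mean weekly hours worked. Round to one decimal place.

Class response rates: under $75k 224/280 = 80%, $75–94k 20/80 = 25%, $95k+ 120/160 = 75%.
Each respondent's weight = sampled/responded in their class; summing within a class gives n_sampled, so:
  under $75k: 280 × 37.5 = 10,500
  $75–94k: 80 × 13 = 1040
  $95k+: 160 × 27.5 = 4400
Adjusted estimate = 15,940 / 520 = 30.6538 → 30.7.

30.7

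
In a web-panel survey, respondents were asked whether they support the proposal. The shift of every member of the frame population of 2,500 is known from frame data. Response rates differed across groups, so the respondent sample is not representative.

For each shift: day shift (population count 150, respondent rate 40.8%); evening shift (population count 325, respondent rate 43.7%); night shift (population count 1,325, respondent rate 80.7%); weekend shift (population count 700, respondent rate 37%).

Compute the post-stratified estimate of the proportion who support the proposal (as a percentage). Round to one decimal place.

61.3%

Reweight to the known shift distribution:
  day shift: (150/2,500) × 40.8 = 2.448
  evening shift: (325/2,500) × 43.7 = 5.681
  night shift: (1,325/2,500) × 80.7 = 42.771
  weekend shift: (700/2,500) × 37 = 10.36
Post-stratified estimate = 61.26 → 61.3%.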